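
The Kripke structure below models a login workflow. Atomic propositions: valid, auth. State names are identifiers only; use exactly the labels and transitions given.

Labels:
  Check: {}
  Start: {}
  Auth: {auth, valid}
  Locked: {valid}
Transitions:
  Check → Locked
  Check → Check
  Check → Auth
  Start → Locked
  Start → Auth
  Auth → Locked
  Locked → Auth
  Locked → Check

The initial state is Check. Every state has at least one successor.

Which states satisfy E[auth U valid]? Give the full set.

{Auth, Locked}

States satisfying auth: {Auth}.
States satisfying valid: {Auth, Locked}.
States satisfying E[auth U valid]: {Auth, Locked}.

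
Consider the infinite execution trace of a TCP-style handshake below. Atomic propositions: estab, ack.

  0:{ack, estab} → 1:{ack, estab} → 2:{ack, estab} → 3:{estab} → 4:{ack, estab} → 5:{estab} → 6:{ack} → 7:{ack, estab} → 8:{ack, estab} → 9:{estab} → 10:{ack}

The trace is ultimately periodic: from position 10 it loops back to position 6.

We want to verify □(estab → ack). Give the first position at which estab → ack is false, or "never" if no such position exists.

3

Check estab → ack at each position in order: 0 ✓, 1 ✓, 2 ✓.
At position 3 the labels are {estab}, so estab → ack is false there. This is the first violation.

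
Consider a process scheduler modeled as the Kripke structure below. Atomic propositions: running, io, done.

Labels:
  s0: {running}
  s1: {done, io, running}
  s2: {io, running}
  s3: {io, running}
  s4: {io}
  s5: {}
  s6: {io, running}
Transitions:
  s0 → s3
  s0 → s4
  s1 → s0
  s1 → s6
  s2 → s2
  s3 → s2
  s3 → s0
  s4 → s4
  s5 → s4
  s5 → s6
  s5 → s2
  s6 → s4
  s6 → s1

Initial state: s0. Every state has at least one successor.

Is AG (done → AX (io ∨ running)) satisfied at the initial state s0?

States satisfying done → AX (io ∨ running): {s0, s1, s2, s3, s4, s5, s6}.
States satisfying AG (done → AX (io ∨ running)): {s0, s1, s2, s3, s4, s5, s6}.
Every state reachable from s0 satisfies done → AX (io ∨ running).
s0 ∈ Sat(AG (done → AX (io ∨ running))).

Satisfied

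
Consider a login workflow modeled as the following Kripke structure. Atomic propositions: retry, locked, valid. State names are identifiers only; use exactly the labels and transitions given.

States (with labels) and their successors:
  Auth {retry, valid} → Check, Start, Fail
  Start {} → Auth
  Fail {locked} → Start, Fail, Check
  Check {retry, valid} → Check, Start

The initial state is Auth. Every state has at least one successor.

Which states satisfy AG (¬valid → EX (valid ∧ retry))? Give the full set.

States satisfying ¬valid → EX (valid ∧ retry): {Auth, Start, Fail, Check}.
States satisfying AG (¬valid → EX (valid ∧ retry)): {Auth, Start, Fail, Check}.

{Auth, Start, Fail, Check}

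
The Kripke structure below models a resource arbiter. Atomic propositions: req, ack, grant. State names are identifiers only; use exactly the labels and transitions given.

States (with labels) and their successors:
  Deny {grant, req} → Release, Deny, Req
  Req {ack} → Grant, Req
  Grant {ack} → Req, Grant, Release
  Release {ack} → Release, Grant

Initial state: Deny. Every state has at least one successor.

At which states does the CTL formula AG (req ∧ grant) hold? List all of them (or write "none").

States satisfying req ∧ grant: {Deny}.
States satisfying AG (req ∧ grant): ∅.

none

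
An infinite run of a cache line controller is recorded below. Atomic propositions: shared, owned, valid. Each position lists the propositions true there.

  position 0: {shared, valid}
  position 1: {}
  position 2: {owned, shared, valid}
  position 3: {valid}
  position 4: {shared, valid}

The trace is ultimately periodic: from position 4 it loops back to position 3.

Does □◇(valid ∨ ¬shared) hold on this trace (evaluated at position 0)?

Holds

◇(valid ∨ ¬shared) holds at every position 0..4, and those are all positions ever visited, so □◇(valid ∨ ¬shared) holds.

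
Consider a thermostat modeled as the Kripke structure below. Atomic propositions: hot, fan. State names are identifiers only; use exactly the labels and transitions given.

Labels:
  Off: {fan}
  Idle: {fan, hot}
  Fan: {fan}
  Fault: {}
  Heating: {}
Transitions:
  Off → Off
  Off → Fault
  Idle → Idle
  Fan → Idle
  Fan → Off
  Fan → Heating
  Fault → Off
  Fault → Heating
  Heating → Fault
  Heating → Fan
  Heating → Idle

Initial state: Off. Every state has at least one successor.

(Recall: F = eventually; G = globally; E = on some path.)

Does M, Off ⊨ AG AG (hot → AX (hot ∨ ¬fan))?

Holds

States satisfying AG (hot → AX (hot ∨ ¬fan)): {Off, Idle, Fan, Fault, Heating}.
States satisfying AG AG (hot → AX (hot ∨ ¬fan)): {Off, Idle, Fan, Fault, Heating}.
Every state reachable from Off satisfies AG (hot → AX (hot ∨ ¬fan)).
Off ∈ Sat(AG AG (hot → AX (hot ∨ ¬fan))).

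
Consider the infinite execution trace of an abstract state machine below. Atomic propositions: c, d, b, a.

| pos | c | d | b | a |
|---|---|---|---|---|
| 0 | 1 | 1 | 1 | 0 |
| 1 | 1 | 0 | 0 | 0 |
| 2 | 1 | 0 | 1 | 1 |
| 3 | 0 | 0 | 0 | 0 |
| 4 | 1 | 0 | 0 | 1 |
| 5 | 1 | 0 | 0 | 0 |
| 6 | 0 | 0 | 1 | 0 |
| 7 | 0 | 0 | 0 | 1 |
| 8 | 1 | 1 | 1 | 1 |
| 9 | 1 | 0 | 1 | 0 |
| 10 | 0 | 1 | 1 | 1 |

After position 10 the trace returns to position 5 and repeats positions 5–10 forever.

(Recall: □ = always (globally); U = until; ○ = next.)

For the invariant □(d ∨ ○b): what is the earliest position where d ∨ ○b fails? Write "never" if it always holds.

2

Check d ∨ ○b at each position in order: 0 ✓, 1 ✓.
At position 2 the labels are {a, b, c} and the next position 3 has {}, so d ∨ ○b is false there. This is the first violation.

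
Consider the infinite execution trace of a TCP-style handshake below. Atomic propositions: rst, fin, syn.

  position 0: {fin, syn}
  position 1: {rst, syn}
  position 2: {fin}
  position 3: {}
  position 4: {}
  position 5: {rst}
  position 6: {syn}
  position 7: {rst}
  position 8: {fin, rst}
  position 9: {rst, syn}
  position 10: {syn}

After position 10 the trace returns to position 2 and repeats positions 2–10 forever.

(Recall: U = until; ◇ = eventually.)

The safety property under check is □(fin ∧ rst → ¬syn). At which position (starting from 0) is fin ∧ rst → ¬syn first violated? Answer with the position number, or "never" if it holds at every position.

fin ∧ rst → ¬syn holds at every position 0..10, and those are all the positions the trace ever visits, so the invariant □(fin ∧ rst → ¬syn) is never violated.

never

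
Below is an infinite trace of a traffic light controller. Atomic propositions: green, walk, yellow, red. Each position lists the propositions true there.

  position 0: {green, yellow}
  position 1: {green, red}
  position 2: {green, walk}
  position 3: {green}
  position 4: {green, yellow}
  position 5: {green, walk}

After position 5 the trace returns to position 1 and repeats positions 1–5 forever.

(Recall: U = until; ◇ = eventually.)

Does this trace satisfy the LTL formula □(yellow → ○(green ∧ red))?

yellow → ○(green ∧ red) must hold at every position from 0 onward. It fails at position 4, so □(yellow → ○(green ∧ red)) is false.
Positions where yellow holds: 0, 4.
Check ○(green ∧ red) at each: 0→ok, 4→fails.

Does not hold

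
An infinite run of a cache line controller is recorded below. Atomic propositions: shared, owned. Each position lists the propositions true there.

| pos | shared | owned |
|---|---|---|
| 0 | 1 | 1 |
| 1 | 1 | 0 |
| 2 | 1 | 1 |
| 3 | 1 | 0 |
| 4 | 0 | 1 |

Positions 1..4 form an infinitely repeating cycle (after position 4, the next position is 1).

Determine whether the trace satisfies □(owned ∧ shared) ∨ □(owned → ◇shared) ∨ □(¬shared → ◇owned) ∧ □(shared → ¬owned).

Satisfied

owned ∧ shared must hold at every position from 0 onward. It fails at position 1, so □(owned ∧ shared) is false.
At position 0: □(owned ∧ shared) is false; □(owned → ◇shared) ∨ □(¬shared → ◇owned) ∧ □(shared → ¬owned) is true; so □(owned ∧ shared) ∨ □(owned → ◇shared) ∨ □(¬shared → ◇owned) ∧ □(shared → ¬owned) is true.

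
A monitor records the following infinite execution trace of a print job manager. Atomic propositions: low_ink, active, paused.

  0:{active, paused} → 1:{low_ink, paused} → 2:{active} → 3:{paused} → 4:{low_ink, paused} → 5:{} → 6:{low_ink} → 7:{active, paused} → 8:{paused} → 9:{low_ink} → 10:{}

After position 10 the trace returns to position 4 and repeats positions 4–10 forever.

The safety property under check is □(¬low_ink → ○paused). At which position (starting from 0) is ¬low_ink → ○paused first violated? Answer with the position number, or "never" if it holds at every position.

Check ¬low_ink → ○paused at each position in order: 0 ✓, 1 ✓, 2 ✓, 3 ✓, 4 ✓.
At position 5 the labels are {} and the next position 6 has {low_ink}, so ¬low_ink → ○paused is false there. This is the first violation.

5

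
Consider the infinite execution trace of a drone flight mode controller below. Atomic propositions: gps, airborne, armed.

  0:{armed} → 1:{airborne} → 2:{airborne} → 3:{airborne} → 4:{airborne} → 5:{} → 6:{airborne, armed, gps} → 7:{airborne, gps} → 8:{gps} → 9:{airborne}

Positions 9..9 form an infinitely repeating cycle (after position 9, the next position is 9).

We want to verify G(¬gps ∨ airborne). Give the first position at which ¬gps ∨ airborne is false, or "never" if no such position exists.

8

Check ¬gps ∨ airborne at each position in order: 0 ✓, 1 ✓, 2 ✓, 3 ✓, 4 ✓, 5 ✓, 6 ✓, 7 ✓.
At position 8 the labels are {gps}, so ¬gps ∨ airborne is false there. This is the first violation.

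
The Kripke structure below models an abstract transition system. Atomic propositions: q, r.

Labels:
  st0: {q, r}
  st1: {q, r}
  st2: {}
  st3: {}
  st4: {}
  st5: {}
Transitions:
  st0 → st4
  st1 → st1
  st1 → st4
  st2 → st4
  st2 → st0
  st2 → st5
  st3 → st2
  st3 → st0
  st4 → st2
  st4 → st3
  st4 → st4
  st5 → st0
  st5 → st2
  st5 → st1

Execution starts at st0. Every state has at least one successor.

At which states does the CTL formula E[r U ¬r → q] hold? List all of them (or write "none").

States satisfying r: {st0, st1}.
States satisfying ¬r → q: {st0, st1}.
States satisfying E[r U ¬r → q]: {st0, st1}.

{st0, st1}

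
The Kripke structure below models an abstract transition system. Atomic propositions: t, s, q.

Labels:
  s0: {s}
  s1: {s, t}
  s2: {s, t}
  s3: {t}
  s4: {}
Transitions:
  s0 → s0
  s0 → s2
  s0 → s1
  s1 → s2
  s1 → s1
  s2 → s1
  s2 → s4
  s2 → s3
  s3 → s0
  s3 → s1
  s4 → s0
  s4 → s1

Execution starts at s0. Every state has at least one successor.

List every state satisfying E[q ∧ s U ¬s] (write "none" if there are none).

States satisfying q ∧ s: ∅.
States satisfying ¬s: {s3, s4}.
States satisfying E[q ∧ s U ¬s]: {s3, s4}.

{s3, s4}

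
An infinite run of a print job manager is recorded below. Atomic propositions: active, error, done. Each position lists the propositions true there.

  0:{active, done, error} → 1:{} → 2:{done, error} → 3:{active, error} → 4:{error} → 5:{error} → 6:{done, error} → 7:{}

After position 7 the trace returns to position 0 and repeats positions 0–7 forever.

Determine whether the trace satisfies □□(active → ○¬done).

Yes

□(active → ○¬done) holds at every position 0..7, and those are all positions ever visited, so □□(active → ○¬done) holds.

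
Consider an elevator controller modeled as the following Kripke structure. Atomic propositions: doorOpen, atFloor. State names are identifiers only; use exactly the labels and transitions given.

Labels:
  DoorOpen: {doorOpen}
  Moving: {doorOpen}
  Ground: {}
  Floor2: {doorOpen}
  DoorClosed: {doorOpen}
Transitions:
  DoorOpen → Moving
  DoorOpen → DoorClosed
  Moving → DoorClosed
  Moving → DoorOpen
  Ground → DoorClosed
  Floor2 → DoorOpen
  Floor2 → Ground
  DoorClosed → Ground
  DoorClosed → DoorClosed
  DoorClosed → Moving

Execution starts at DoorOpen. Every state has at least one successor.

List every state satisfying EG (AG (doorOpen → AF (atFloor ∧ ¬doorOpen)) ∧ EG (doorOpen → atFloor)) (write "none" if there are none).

none

States satisfying EG (AG (doorOpen → AF (atFloor ∧ ¬doorOpen)) ∧ EG (doorOpen → atFloor)): ∅.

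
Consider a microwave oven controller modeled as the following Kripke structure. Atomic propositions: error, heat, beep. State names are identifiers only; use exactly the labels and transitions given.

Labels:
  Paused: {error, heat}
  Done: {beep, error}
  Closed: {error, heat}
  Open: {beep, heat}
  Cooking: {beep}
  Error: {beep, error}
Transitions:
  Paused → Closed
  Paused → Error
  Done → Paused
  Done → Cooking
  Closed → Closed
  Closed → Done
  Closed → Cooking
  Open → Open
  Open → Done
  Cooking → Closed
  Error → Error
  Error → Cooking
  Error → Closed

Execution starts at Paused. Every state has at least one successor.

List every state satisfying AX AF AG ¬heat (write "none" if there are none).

none

States satisfying AF AG ¬heat: ∅.
States satisfying AX AF AG ¬heat: ∅.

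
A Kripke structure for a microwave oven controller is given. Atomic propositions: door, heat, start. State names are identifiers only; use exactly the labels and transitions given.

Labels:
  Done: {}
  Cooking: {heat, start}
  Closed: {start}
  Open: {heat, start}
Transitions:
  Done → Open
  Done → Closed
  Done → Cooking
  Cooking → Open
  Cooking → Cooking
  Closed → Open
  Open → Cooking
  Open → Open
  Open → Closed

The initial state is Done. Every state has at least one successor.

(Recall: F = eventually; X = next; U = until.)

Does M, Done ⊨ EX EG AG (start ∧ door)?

Does not hold

States satisfying EG AG (start ∧ door): ∅.
States satisfying EX EG AG (start ∧ door): ∅.
No suitable path/successor from Done witnesses the formula.
Done ∉ Sat(EX EG AG (start ∧ door)).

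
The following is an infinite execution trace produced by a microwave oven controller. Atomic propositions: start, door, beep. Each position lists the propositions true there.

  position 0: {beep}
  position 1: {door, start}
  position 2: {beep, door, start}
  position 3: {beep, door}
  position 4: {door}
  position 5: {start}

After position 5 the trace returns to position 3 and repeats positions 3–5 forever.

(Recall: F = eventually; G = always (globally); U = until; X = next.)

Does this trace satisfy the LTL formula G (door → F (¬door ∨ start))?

door → F (¬door ∨ start) holds at every position 0..5, and those are all positions ever visited, so G (door → F (¬door ∨ start)) holds.
Positions where door holds: 1, 2, 3, 4.
Check F (¬door ∨ start) at each: 1→ok, 2→ok, 3→ok, 4→ok.

Yes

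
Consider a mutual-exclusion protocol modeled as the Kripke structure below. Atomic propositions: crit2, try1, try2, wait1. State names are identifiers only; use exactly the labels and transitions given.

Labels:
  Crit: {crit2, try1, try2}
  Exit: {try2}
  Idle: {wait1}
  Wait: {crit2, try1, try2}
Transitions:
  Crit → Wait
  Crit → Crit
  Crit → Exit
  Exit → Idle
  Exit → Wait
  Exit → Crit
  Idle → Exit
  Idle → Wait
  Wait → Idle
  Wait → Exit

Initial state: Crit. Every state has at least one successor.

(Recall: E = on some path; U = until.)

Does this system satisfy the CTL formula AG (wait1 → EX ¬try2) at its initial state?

States satisfying wait1 → EX ¬try2: {Crit, Exit, Wait}.
States satisfying AG (wait1 → EX ¬try2): ∅.
Idle is reachable from Crit and violates wait1 → EX ¬try2, so AG fails at Crit.
Crit ∉ Sat(AG (wait1 → EX ¬try2)).

No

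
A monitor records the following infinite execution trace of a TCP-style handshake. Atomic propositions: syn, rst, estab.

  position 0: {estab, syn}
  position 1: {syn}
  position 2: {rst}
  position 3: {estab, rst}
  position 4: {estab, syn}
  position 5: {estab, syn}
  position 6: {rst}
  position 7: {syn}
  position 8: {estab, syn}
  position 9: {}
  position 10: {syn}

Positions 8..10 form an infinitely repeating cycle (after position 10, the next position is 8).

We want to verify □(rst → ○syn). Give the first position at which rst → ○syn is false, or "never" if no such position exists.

2

Check rst → ○syn at each position in order: 0 ✓, 1 ✓.
At position 2 the labels are {rst} and the next position 3 has {estab, rst}, so rst → ○syn is false there. This is the first violation.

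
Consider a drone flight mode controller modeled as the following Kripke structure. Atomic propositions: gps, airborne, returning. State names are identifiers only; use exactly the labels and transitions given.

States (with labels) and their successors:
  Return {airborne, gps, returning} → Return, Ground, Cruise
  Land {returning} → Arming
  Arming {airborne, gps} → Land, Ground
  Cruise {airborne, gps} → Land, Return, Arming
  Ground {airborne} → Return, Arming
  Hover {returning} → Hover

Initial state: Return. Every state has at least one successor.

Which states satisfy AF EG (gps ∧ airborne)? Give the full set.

{Return, Cruise}

States satisfying EG (gps ∧ airborne): {Return, Cruise}.
States satisfying AF EG (gps ∧ airborne): {Return, Cruise}.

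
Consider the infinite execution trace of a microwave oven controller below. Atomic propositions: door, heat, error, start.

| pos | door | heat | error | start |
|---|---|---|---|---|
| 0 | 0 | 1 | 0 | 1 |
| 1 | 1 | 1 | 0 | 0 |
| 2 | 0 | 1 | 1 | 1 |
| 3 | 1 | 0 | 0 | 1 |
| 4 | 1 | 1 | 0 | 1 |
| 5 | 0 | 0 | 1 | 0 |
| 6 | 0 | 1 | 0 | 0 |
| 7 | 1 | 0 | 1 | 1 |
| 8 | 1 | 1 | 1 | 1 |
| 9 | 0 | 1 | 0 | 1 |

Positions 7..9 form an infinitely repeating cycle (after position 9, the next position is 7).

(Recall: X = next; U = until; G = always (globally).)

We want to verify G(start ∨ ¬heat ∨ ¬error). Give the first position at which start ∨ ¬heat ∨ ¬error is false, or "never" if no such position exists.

never

start ∨ ¬heat ∨ ¬error holds at every position 0..9, and those are all the positions the trace ever visits, so the invariant G(start ∨ ¬heat ∨ ¬error) is never violated.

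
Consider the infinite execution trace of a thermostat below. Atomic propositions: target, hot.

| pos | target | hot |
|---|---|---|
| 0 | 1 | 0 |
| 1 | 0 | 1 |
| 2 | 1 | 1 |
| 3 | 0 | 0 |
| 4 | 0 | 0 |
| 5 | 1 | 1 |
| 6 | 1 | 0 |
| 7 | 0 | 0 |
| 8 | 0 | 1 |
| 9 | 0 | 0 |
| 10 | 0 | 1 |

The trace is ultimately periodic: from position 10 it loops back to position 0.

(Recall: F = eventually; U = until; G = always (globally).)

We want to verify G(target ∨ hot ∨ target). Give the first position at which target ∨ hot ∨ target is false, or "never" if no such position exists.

3

Check target ∨ hot ∨ target at each position in order: 0 ✓, 1 ✓, 2 ✓.
At position 3 the labels are {}, so target ∨ hot ∨ target is false there. This is the first violation.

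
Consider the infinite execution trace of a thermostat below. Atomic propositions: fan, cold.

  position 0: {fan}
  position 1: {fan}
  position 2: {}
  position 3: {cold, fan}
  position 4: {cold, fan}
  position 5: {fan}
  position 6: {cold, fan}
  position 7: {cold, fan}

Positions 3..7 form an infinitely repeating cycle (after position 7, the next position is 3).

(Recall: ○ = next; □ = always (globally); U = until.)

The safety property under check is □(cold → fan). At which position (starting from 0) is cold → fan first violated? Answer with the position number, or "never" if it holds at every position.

cold → fan holds at every position 0..7, and those are all the positions the trace ever visits, so the invariant □(cold → fan) is never violated.

never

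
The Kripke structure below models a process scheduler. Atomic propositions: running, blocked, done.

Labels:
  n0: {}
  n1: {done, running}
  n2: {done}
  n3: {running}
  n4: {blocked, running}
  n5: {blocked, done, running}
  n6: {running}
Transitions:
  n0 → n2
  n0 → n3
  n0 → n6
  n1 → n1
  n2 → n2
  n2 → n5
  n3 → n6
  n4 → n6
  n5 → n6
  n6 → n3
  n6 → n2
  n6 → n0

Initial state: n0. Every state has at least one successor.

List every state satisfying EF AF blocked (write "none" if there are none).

States satisfying AF blocked: {n4, n5}.
States satisfying EF AF blocked: {n0, n2, n3, n4, n5, n6}.

{n0, n2, n3, n4, n5, n6}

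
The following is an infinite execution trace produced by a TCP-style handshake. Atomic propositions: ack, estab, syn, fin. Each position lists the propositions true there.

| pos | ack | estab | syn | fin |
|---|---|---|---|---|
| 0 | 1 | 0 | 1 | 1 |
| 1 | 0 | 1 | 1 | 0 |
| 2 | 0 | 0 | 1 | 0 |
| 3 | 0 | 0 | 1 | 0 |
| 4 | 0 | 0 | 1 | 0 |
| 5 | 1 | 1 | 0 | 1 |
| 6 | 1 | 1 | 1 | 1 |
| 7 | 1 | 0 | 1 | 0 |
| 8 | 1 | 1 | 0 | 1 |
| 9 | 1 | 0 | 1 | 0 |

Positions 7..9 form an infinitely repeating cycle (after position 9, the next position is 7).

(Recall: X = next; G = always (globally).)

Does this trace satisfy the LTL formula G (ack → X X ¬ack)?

ack → X X ¬ack must hold at every position from 0 onward. It fails at position 5, so G (ack → X X ¬ack) is false.
Positions where ack holds: 0, 5, 6, 7, 8, 9.
Check X X ¬ack at each: 0→ok, 5→fails, 6→fails, 7→fails, 8→fails, 9→fails.

No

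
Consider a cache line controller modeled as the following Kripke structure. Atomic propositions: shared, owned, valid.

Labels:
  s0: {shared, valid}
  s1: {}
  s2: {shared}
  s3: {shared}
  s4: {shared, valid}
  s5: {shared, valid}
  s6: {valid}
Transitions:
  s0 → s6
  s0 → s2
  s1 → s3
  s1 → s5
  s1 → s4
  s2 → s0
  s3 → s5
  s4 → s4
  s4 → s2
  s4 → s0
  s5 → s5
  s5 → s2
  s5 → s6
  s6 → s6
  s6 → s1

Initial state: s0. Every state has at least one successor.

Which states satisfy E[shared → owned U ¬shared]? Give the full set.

{s1, s6}

States satisfying shared → owned: {s1, s6}.
States satisfying ¬shared: {s1, s6}.
States satisfying E[shared → owned U ¬shared]: {s1, s6}.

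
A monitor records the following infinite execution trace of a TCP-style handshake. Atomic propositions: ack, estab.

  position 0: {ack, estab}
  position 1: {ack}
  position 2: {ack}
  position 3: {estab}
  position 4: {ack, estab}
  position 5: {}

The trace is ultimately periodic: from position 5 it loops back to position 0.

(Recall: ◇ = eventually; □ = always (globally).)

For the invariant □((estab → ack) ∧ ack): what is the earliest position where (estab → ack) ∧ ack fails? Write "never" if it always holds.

Check (estab → ack) ∧ ack at each position in order: 0 ✓, 1 ✓, 2 ✓.
At position 3 the labels are {estab}, so (estab → ack) ∧ ack is false there. This is the first violation.

3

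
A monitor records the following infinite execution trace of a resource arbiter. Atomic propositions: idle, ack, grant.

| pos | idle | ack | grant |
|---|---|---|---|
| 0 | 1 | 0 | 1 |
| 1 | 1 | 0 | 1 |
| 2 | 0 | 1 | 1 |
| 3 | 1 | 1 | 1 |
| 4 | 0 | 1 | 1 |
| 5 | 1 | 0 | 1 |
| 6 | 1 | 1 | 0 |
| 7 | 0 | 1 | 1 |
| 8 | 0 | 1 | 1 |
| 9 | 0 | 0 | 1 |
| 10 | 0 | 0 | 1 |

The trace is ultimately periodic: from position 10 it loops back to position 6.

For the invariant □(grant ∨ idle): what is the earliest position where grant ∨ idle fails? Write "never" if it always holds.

grant ∨ idle holds at every position 0..10, and those are all the positions the trace ever visits, so the invariant □(grant ∨ idle) is never violated.

never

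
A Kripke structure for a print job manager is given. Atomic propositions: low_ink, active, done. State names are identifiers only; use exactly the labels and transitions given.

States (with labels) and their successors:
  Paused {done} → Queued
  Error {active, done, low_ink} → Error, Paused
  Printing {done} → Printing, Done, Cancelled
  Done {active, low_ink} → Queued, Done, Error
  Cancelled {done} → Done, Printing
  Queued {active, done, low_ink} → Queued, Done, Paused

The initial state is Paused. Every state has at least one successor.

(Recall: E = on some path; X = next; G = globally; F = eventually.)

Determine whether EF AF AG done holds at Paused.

States satisfying AF AG done: ∅.
States satisfying EF AF AG done: ∅.
No suitable path/successor from Paused witnesses the formula.
Paused ∉ Sat(EF AF AG done).

Violated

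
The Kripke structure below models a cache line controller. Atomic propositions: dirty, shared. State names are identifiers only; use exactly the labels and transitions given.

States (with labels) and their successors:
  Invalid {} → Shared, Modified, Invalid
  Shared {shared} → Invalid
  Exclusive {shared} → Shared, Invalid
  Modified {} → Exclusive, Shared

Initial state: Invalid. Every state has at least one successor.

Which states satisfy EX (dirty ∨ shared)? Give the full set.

{Invalid, Exclusive, Modified}

States satisfying dirty ∨ shared: {Shared, Exclusive}.
States satisfying EX (dirty ∨ shared): {Invalid, Exclusive, Modified}.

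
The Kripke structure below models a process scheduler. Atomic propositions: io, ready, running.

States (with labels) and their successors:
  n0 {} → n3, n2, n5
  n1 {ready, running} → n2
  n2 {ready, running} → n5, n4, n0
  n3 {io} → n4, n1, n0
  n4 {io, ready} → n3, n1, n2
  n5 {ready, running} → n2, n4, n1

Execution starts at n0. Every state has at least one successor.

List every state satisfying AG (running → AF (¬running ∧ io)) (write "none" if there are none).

States satisfying running → AF (¬running ∧ io): {n0, n3, n4}.
States satisfying AG (running → AF (¬running ∧ io)): ∅.

none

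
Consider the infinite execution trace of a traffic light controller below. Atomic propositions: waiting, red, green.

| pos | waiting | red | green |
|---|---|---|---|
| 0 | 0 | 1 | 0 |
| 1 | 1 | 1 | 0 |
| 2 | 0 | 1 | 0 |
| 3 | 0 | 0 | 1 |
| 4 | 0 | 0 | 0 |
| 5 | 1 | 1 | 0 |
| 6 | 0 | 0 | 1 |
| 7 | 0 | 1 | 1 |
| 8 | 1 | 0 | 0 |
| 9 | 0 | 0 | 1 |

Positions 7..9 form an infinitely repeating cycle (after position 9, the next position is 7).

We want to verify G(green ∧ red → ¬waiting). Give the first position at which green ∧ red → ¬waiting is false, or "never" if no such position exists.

green ∧ red → ¬waiting holds at every position 0..9, and those are all the positions the trace ever visits, so the invariant G(green ∧ red → ¬waiting) is never violated.

never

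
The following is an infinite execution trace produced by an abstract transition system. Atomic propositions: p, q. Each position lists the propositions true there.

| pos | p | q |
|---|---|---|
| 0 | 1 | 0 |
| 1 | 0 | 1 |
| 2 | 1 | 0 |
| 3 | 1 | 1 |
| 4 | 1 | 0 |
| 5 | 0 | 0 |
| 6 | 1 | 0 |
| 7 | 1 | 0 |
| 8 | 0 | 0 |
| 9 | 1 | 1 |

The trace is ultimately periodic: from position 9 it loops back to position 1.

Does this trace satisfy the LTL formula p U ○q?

Holds

Walking from position 0: ○q first holds at position 0, and p holds at every earlier position along the way, so p U ○q holds.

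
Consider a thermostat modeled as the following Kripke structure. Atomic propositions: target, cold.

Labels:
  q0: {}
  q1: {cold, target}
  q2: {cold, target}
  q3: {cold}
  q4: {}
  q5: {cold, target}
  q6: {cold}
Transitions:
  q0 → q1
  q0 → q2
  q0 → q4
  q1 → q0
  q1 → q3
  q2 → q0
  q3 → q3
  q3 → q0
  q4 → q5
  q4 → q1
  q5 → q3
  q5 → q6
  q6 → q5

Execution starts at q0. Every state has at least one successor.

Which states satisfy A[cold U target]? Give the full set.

{q1, q2, q5, q6}

States satisfying cold: {q1, q2, q3, q5, q6}.
States satisfying target: {q1, q2, q5}.
States satisfying A[cold U target]: {q1, q2, q5, q6}.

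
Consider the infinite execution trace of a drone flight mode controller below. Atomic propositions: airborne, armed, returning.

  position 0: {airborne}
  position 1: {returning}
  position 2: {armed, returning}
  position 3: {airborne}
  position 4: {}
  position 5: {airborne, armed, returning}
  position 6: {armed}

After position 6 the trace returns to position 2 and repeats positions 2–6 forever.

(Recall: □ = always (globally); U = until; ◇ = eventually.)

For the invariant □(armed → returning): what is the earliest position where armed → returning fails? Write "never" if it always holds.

6

Check armed → returning at each position in order: 0 ✓, 1 ✓, 2 ✓, 3 ✓, 4 ✓, 5 ✓.
At position 6 the labels are {armed}, so armed → returning is false there. This is the first violation.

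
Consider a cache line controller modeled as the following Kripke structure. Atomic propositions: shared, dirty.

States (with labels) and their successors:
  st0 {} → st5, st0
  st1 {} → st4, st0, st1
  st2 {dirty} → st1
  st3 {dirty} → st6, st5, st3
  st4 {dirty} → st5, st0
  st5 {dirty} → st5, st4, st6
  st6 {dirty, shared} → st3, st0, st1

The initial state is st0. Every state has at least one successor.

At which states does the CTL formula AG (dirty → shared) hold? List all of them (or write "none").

States satisfying dirty → shared: {st0, st1, st6}.
States satisfying AG (dirty → shared): ∅.

none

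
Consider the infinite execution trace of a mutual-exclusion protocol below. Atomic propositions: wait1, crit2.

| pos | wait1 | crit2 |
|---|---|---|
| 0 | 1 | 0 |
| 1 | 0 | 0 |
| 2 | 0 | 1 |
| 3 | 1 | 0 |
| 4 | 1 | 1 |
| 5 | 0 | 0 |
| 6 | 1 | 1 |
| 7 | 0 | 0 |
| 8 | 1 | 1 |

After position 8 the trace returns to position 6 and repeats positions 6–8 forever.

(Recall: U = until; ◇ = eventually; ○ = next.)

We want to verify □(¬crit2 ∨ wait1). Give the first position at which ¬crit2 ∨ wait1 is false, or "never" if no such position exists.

Check ¬crit2 ∨ wait1 at each position in order: 0 ✓, 1 ✓.
At position 2 the labels are {crit2}, so ¬crit2 ∨ wait1 is false there. This is the first violation.

2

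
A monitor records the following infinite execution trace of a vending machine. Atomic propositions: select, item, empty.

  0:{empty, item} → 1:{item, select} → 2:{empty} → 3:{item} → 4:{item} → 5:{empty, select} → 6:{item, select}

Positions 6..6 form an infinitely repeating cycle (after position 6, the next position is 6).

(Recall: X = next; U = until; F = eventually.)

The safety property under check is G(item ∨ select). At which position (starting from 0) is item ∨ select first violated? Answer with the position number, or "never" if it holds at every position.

2

Check item ∨ select at each position in order: 0 ✓, 1 ✓.
At position 2 the labels are {empty}, so item ∨ select is false there. This is the first violation.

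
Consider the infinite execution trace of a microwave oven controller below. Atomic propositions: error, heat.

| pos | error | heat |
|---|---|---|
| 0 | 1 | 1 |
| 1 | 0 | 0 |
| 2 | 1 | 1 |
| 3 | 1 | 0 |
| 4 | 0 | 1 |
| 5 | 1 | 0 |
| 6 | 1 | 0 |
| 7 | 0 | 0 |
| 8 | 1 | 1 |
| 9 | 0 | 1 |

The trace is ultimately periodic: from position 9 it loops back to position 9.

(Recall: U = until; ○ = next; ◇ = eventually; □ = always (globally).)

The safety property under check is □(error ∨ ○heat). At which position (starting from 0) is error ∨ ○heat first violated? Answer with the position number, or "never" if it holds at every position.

4

Check error ∨ ○heat at each position in order: 0 ✓, 1 ✓, 2 ✓, 3 ✓.
At position 4 the labels are {heat} and the next position 5 has {error}, so error ∨ ○heat is false there. This is the first violation.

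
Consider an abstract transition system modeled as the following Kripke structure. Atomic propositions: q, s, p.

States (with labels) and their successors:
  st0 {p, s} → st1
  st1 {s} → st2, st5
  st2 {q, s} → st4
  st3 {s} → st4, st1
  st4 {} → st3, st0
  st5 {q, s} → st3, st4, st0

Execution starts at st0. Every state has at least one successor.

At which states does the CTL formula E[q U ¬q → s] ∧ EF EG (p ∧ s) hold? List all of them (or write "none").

States satisfying q: {st2, st5}.
States satisfying ¬q → s: {st0, st1, st2, st3, st5}.
States satisfying E[q U ¬q → s]: {st0, st1, st2, st3, st5}.
States satisfying EG (p ∧ s): ∅.
States satisfying EF EG (p ∧ s): ∅.
States satisfying E[q U ¬q → s] ∧ EF EG (p ∧ s): ∅.

none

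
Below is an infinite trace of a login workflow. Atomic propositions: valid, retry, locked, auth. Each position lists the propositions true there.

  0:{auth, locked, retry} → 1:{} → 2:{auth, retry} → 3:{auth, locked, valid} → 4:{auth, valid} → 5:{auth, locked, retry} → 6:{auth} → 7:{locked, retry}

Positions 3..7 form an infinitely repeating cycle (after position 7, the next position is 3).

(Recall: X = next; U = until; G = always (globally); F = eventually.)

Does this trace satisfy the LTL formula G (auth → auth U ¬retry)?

Yes

auth → auth U ¬retry holds at every position 0..7, and those are all positions ever visited, so G (auth → auth U ¬retry) holds.
Positions where auth holds: 0, 2, 3, 4, 5, 6.
Check auth U ¬retry at each: 0→ok, 2→ok, 3→ok, 4→ok, 5→ok, 6→ok.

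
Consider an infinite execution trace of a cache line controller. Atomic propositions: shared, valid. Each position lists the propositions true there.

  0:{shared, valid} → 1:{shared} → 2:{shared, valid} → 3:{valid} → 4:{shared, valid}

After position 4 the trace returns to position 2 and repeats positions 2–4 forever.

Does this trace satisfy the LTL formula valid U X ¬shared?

Walking from position 0: at position 1, X ¬shared has not yet held and valid fails, so valid U X ¬shared is false.

No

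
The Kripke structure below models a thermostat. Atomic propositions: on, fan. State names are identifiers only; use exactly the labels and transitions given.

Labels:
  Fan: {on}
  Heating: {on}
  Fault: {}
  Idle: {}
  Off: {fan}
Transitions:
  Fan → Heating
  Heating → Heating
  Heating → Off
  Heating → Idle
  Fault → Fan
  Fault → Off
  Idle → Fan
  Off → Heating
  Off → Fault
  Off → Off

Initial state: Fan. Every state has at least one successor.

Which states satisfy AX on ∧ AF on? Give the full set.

{Fan, Idle}

States satisfying on: {Fan, Heating}.
States satisfying AX on: {Fan, Idle}.
States satisfying AF on: {Fan, Heating, Idle}.
States satisfying AX on ∧ AF on: {Fan, Idle}.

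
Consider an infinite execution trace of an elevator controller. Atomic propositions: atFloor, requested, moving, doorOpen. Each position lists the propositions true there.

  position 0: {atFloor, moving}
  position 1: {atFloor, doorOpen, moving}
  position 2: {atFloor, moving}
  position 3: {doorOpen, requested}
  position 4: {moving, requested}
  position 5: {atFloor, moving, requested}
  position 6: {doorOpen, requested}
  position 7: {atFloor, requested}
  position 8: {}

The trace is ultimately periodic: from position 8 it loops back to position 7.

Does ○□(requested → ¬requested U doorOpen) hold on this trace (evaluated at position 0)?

Does not hold

The position after 0 is 1; □(requested → ¬requested U doorOpen) is false there.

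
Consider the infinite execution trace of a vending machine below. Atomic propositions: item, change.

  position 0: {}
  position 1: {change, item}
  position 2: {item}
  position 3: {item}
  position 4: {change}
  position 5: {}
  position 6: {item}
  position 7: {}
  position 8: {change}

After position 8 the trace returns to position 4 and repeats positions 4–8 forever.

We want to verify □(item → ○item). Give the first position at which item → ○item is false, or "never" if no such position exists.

Check item → ○item at each position in order: 0 ✓, 1 ✓, 2 ✓.
At position 3 the labels are {item} and the next position 4 has {change}, so item → ○item is false there. This is the first violation.

3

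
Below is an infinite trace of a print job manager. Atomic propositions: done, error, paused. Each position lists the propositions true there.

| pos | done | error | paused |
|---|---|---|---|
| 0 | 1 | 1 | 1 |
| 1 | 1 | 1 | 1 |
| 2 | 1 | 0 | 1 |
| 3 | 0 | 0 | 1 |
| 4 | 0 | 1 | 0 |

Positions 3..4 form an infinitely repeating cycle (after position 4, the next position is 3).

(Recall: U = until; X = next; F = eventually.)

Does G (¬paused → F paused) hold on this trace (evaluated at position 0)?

¬paused → F paused holds at every position 0..4, and those are all positions ever visited, so G (¬paused → F paused) holds.
Positions where ¬paused holds: 4.
Check F paused at each: 4→ok.

Satisfied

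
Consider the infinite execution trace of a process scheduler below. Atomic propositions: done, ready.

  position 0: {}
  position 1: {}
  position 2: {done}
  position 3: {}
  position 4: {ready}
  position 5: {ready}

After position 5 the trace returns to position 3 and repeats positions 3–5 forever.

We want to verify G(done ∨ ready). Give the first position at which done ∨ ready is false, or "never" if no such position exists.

0

At position 0 the labels are {}, so done ∨ ready is false there. This is the first violation.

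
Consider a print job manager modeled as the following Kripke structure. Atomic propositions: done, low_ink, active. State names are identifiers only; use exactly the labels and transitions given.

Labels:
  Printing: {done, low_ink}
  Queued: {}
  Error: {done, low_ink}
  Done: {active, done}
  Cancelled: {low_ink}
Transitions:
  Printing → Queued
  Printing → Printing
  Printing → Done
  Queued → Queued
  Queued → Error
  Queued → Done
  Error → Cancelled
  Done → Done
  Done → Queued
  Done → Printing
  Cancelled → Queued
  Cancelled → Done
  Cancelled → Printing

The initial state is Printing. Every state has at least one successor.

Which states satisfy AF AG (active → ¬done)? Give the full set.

States satisfying AG (active → ¬done): ∅.
States satisfying AF AG (active → ¬done): ∅.

none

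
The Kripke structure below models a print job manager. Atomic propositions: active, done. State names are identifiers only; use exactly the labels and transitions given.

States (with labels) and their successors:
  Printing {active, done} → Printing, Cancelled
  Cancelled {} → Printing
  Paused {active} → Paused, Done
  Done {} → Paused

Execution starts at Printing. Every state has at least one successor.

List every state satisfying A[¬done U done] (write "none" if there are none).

{Printing, Cancelled}

States satisfying ¬done: {Cancelled, Paused, Done}.
States satisfying done: {Printing}.
States satisfying A[¬done U done]: {Printing, Cancelled}.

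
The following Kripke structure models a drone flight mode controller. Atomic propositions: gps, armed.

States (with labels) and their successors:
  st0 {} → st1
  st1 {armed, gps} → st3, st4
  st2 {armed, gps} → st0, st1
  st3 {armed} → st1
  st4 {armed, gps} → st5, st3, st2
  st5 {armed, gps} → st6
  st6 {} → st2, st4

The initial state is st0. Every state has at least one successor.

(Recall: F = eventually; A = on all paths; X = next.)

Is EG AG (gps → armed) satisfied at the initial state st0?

Yes

States satisfying AG (gps → armed): {st0, st1, st2, st3, st4, st5, st6}.
States satisfying EG AG (gps → armed): {st0, st1, st2, st3, st4, st5, st6}.
st0 ∈ Sat(EG AG (gps → armed)).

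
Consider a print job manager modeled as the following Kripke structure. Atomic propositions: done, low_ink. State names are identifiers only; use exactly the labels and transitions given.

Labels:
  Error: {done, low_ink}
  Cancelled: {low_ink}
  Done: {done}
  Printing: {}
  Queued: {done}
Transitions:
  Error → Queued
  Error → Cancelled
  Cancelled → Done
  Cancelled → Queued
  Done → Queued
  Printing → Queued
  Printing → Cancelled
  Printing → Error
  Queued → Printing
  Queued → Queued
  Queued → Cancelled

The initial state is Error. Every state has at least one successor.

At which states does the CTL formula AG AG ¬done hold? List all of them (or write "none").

States satisfying AG ¬done: ∅.
States satisfying AG AG ¬done: ∅.

none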